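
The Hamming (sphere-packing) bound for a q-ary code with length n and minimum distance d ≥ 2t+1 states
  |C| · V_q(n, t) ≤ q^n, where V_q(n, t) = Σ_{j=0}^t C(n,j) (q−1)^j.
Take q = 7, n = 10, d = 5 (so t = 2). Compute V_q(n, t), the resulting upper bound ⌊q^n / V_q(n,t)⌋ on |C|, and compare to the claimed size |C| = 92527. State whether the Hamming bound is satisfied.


V_q(n, t) = 1681, q^n = 282475249, Hamming bound = 168040, |C| = 92527 ≤ bound (satisfied).

Step 1: Compute V_q(n, t) = Σ_{j=0}^2 C(n, j) (q−1)^j.
  j = 0: C(10,0)·(6)^0 = 1·1 = 1.
  j = 1: C(10,1)·(6)^1 = 10·6 = 60.
  j = 2: C(10,2)·(6)^2 = 45·36 = 1620.
  V_q(n, t) = 1 + 60 + 1620 = 1681.
Step 2: q^n = 7^10 = 282475249.
Step 3: Hamming bound ⌊q^n / V_q(n,t)⌋ = ⌊282475249/1681⌋ = 168040.
Step 4: Compare |C| = 92527 to 168040: satisfied.
The claimed |C| lies below the Hamming bound.


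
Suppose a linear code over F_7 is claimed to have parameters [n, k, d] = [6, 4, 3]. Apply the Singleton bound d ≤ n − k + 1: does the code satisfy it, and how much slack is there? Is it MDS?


Singleton RHS = n − k + 1 = 3, slack = 0, bound satisfied, MDS.

Singleton bound: d ≤ n − k + 1.
Here n = 6, k = 4, so n − k + 1 = 3.
Given d = 3, check d ≤ 3: YES.
Slack = (n − k + 1) − d = 0.
The code is MDS (slack = 0).
Description: the claimed parameters are [6, 4, 3]_7; such a code would be MDS (meets Singleton bound).


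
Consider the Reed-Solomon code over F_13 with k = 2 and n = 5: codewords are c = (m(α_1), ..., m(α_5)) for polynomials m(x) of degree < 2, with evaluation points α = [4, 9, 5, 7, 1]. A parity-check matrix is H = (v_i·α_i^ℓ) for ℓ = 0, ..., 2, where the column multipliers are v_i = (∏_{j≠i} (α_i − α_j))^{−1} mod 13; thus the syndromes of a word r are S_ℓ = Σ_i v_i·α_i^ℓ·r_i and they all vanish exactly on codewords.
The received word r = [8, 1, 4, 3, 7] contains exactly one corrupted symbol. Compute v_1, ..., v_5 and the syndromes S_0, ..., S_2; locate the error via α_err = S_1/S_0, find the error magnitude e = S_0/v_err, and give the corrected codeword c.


S = (12, 6, 3), error at position 4, error magnitude e = 7, c = [8, 1, 4, 9, 7].

Step 1: column multipliers v_i = (∏_{j≠i}(α_i − α_j))^{−1} mod 13.
  i = 1 (α = 4): (4−9)(4−5)(4−7)(4−1) = (−5)·(−1)·(−3)·3 = −45 ≡ 7, so v_1 = 7^{−1} = 2 (mod 13).
  i = 2 (α = 9): (9−4)(9−5)(9−7)(9−1) = 5·4·2·8 = 320 ≡ 8, so v_2 = 8^{−1} = 5 (mod 13).
  i = 3 (α = 5): (5−4)(5−9)(5−7)(5−1) = 1·(−4)·(−2)·4 = 32 ≡ 6, so v_3 = 6^{−1} = 11 (mod 13).
  i = 4 (α = 7): (7−4)(7−9)(7−5)(7−1) = 3·(−2)·2·6 = −72 ≡ 6, so v_4 = 6^{−1} = 11 (mod 13).
  i = 5 (α = 1): (1−4)(1−9)(1−5)(1−7) = (−3)·(−8)·(−4)·(−6) = 576 ≡ 4, so v_5 = 4^{−1} = 10 (mod 13).
  v = [2, 5, 11, 11, 10].
Step 2: syndromes of r = [8, 1, 4, 3, 7] (all sums mod 13).
  S_0 = Σ v_i r_i = 2·8 + 5·1 + 11·4 + 11·3 + 10·7 = 168 ≡ 12.
  S_1 = Σ v_i α_i r_i = 2·4·8 + 5·9·1 + 11·5·4 + 11·7·3 + 10·1·7 = 630 ≡ 6.
  α_i^2 mod 13 = [3, 3, 12, 10, 1].
  S_2 = Σ v_i α_i^2 r_i = 2·3·8 + 5·3·1 + 11·12·4 + 11·10·3 + 10·1·7 = 991 ≡ 3.
  S = (12, 6, 3) ≠ 0, so r is not a codeword (an error is present).
Step 3: locate the error. For a single error e at position i, S_ℓ = v_i·e·α_i^ℓ, so α_err = S_1/S_0.
  S_0^{−1} = 12^{−1} = 12 (mod 13), so α_err = 6·12 = 72 ≡ 7 = α_4. Error position i = 4.
  Consistency check: S_2/S_1 = 3·11 = 33 ≡ 7 = α_err ✓ (single-error assumption holds).
Step 4: error magnitude e = S_0/v_4 = S_0·∏_{j≠4}(α_4 − α_j) = 12·6 = 72 ≡ 7 (mod 13).
Step 5: correct position 4: c_4 = r_4 − e = 3 − 7 ≡ 9 (mod 13). Hence c = [8, 1, 4, 9, 7].
  Check: interpolating c through the α_i gives m(x) = 11 + 9·x (degree < 2) with m(α_i) = c_i for every i, so c is indeed a codeword.


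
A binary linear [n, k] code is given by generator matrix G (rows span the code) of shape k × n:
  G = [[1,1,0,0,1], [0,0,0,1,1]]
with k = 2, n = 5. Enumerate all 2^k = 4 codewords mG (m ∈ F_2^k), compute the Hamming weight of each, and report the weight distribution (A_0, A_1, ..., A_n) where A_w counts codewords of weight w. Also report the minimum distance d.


Weight distribution: A_0 = 1, A_2 = 1, A_3 = 2. Minimum distance d = 2.

Enumerate all 2^2 = 4 messages m ∈ F_2^2.
For each, compute codeword c = mG in F_2^5, then tally its weight.
  m = 00 → c = 00000, weight = 0.
  m = 10 → c = 11001, weight = 3.
  m = 01 → c = 00011, weight = 2.
  m = 11 → c = 11010, weight = 3.
Tally weights:
  weight 0: 1 codewords.
  weight 2: 1 codewords.
  weight 3: 2 codewords.
Minimum distance d = smallest w > 0 with A_w > 0 = 2.
Sanity: Σ A_w = 4 = 2^2 = 4 ✓.


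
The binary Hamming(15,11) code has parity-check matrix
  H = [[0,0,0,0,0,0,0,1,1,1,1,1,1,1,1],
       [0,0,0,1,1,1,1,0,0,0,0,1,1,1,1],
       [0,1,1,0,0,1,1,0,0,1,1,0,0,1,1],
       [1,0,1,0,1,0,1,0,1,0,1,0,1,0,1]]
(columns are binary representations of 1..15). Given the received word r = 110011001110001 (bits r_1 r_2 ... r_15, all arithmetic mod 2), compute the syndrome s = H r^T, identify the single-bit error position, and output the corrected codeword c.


s = (0, 1, 1, 1)^T, error position = 7, corrected codeword c = 110011101110001

Compute s = H r^T mod 2 one row at a time:
  s_1 = 0 + 1 + 1 + 1 + 0 + 0 + 0 + 1 = 4 ≡ 0 (mod 2).
  s_2 = 0 + 1 + 1 + 0 + 0 + 0 + 0 + 1 = 3 ≡ 1 (mod 2).
  s_3 = 1 + 0 + 1 + 0 + 1 + 1 + 0 + 1 = 5 ≡ 1 (mod 2).
  s_4 = 1 + 0 + 1 + 0 + 1 + 1 + 0 + 1 = 5 ≡ 1 (mod 2).
s = (0, 1, 1, 1)^T — this equals column 7 of H (binary 0111), so error is at position 7.
Correct: flip bit 7 of r = 110011001110001 to get c = 110011101110001.


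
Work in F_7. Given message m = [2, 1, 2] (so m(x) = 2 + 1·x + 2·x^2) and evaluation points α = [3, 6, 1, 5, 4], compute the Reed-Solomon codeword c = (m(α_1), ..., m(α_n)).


c = [2, 3, 5, 1, 3]

Message polynomial: m(x) = 2 + 1·x + 2·x^2 (mod 7).
For each evaluation point α_i, compute m(α_i) mod 7:
  α_1 = 3: Horner steps 2 → 0 → 2, so m(3) = 2.
  α_2 = 6: Horner steps 2 → 6 → 3, so m(6) = 3.
  α_3 = 1: Horner steps 2 → 3 → 5, so m(1) = 5.
  α_4 = 5: Horner steps 2 → 4 → 1, so m(5) = 1.
  α_5 = 4: Horner steps 2 → 2 → 3, so m(4) = 3.
Codeword c = [2, 3, 5, 1, 3] ∈ F_7^5.


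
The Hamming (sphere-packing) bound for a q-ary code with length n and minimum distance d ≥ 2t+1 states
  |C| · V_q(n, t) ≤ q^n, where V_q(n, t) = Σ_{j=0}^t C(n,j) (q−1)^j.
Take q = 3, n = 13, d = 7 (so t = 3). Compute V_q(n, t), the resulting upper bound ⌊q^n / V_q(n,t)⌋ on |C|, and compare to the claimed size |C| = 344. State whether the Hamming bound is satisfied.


V_q(n, t) = 2627, q^n = 1594323, Hamming bound = 606, |C| = 344 ≤ bound (satisfied).

Step 1: Compute V_q(n, t) = Σ_{j=0}^3 C(n, j) (q−1)^j.
  j = 0: C(13,0)·(2)^0 = 1·1 = 1.
  j = 1: C(13,1)·(2)^1 = 13·2 = 26.
  j = 2: C(13,2)·(2)^2 = 78·4 = 312.
  j = 3: C(13,3)·(2)^3 = 286·8 = 2288.
  V_q(n, t) = 1 + 26 + 312 + 2288 = 2627.
Step 2: q^n = 3^13 = 1594323.
Step 3: Hamming bound ⌊q^n / V_q(n,t)⌋ = ⌊1594323/2627⌋ = 606.
Step 4: Compare |C| = 344 to 606: satisfied.
The claimed |C| lies below the Hamming bound.


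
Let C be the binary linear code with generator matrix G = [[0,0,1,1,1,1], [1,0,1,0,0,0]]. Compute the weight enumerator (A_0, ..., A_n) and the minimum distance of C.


Weight distribution: A_0 = 1, A_2 = 1, A_4 = 2. Minimum distance d = 2.

Enumerate all 2^2 = 4 messages m ∈ F_2^2.
For each, compute codeword c = mG in F_2^6, then tally its weight.
  m = 00 → c = 000000, weight = 0.
  m = 10 → c = 001111, weight = 4.
  m = 01 → c = 101000, weight = 2.
  m = 11 → c = 100111, weight = 4.
Tally weights:
  weight 0: 1 codewords.
  weight 2: 1 codewords.
  weight 4: 2 codewords.
Minimum distance d = smallest w > 0 with A_w > 0 = 2.
Sanity: Σ A_w = 4 = 2^2 = 4 ✓.


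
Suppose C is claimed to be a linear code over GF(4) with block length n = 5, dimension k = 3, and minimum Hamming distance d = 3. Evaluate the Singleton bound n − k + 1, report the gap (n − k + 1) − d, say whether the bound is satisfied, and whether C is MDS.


Singleton RHS = n − k + 1 = 3, slack = 0, bound satisfied, MDS.

Singleton bound: d ≤ n − k + 1.
Here n = 5, k = 3, so n − k + 1 = 3.
Given d = 3, check d ≤ 3: YES.
Slack = (n − k + 1) − d = 0.
The code is MDS (slack = 0).
Description: the claimed parameters are [5, 3, 3]_4; such a code would be MDS (meets Singleton bound).


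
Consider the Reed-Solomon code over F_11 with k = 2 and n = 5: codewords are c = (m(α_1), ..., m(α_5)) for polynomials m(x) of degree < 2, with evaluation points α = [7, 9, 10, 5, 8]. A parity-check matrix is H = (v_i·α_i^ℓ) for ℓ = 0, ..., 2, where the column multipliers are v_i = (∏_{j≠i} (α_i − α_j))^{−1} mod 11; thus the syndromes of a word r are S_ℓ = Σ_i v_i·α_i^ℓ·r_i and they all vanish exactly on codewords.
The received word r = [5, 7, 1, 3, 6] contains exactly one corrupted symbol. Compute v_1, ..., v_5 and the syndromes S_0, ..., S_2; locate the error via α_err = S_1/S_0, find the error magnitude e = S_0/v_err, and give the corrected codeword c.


S = (6, 5, 6), error at position 3, error magnitude e = 4, c = [5, 7, 8, 3, 6].

Step 1: column multipliers v_i = (∏_{j≠i}(α_i − α_j))^{−1} mod 11.
  i = 1 (α = 7): (7−9)(7−10)(7−5)(7−8) = (−2)·(−3)·2·(−1) = −12 ≡ 10, so v_1 = 10^{−1} = 10 (mod 11).
  i = 2 (α = 9): (9−7)(9−10)(9−5)(9−8) = 2·(−1)·4·1 = −8 ≡ 3, so v_2 = 3^{−1} = 4 (mod 11).
  i = 3 (α = 10): (10−7)(10−9)(10−5)(10−8) = 3·1·5·2 = 30 ≡ 8, so v_3 = 8^{−1} = 7 (mod 11).
  i = 4 (α = 5): (5−7)(5−9)(5−10)(5−8) = (−2)·(−4)·(−5)·(−3) = 120 ≡ 10, so v_4 = 10^{−1} = 10 (mod 11).
  i = 5 (α = 8): (8−7)(8−9)(8−10)(8−5) = 1·(−1)·(−2)·3 = 6 ≡ 6, so v_5 = 6^{−1} = 2 (mod 11).
  v = [10, 4, 7, 10, 2].
Step 2: syndromes of r = [5, 7, 1, 3, 6] (all sums mod 11).
  S_0 = Σ v_i r_i = 10·5 + 4·7 + 7·1 + 10·3 + 2·6 = 127 ≡ 6.
  S_1 = Σ v_i α_i r_i = 10·7·5 + 4·9·7 + 7·10·1 + 10·5·3 + 2·8·6 = 918 ≡ 5.
  α_i^2 mod 11 = [5, 4, 1, 3, 9].
  S_2 = Σ v_i α_i^2 r_i = 10·5·5 + 4·4·7 + 7·1·1 + 10·3·3 + 2·9·6 = 567 ≡ 6.
  S = (6, 5, 6) ≠ 0, so r is not a codeword (an error is present).
Step 3: locate the error. For a single error e at position i, S_ℓ = v_i·e·α_i^ℓ, so α_err = S_1/S_0.
  S_0^{−1} = 6^{−1} = 2 (mod 11), so α_err = 5·2 = 10 ≡ 10 = α_3. Error position i = 3.
  Consistency check: S_2/S_1 = 6·9 = 54 ≡ 10 = α_err ✓ (single-error assumption holds).
Step 4: error magnitude e = S_0/v_3 = S_0·∏_{j≠3}(α_3 − α_j) = 6·8 = 48 ≡ 4 (mod 11).
Step 5: correct position 3: c_3 = r_3 − e = 1 − 4 ≡ 8 (mod 11). Hence c = [5, 7, 8, 3, 6].
  Check: interpolating c through the α_i gives m(x) = 9 + 1·x (degree < 2) with m(α_i) = c_i for every i, so c is indeed a codeword.


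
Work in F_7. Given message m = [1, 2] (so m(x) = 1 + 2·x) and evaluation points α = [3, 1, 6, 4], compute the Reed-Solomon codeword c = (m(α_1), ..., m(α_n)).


c = [0, 3, 6, 2]

Message polynomial: m(x) = 1 + 2·x (mod 7).
For each evaluation point α_i, compute m(α_i) mod 7:
  α_1 = 3: Horner steps 2 → 0, so m(3) = 0.
  α_2 = 1: Horner steps 2 → 3, so m(1) = 3.
  α_3 = 6: Horner steps 2 → 6, so m(6) = 6.
  α_4 = 4: Horner steps 2 → 2, so m(4) = 2.
Codeword c = [0, 3, 6, 2] ∈ F_7^4.


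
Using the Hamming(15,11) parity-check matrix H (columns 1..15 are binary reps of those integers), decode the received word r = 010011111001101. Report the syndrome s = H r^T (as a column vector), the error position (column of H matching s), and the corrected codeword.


s = (1, 0, 0, 1)^T, error position = 9, corrected codeword c = 010011110001101

Compute s = H r^T mod 2 one row at a time:
  s_1 = 1 + 1 + 0 + 0 + 1 + 1 + 0 + 1 = 5 ≡ 1 (mod 2).
  s_2 = 0 + 1 + 1 + 1 + 1 + 1 + 0 + 1 = 6 ≡ 0 (mod 2).
  s_3 = 1 + 0 + 1 + 1 + 0 + 0 + 0 + 1 = 4 ≡ 0 (mod 2).
  s_4 = 0 + 0 + 1 + 1 + 1 + 0 + 1 + 1 = 5 ≡ 1 (mod 2).
s = (1, 0, 0, 1)^T — this equals column 9 of H (binary 1001), so error is at position 9.
Correct: flip bit 9 of r = 010011111001101 to get c = 010011110001101.


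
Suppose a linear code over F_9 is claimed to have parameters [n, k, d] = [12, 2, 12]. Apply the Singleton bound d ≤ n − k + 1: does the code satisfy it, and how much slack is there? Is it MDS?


Singleton RHS = n − k + 1 = 11, slack = -1, bound violated (no such code; not MDS).

Singleton bound: d ≤ n − k + 1.
Here n = 12, k = 2, so n − k + 1 = 11.
Given d = 12, check d ≤ 11: NO.
Slack = (n − k + 1) − d = -1.
The slack is negative: d = 12 exceeds n − k + 1 = 11 by 1, so the Singleton bound is violated and no linear [12, 2, 12]_9 code can exist. In particular it is not MDS (MDS requires d = n − k + 1 exactly).
Description: the claimed parameters are [12, 2, 12]_9; such a code would be impossible (violates the Singleton bound).


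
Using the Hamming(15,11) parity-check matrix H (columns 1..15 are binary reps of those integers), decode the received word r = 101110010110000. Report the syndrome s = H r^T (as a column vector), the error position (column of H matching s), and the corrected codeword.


s = (1, 0, 1, 0)^T, error position = 10, corrected codeword c = 101110010010000

Compute s = H r^T mod 2 one row at a time:
  s_1 = 1 + 0 + 1 + 1 + 0 + 0 + 0 + 0 = 3 ≡ 1 (mod 2).
  s_2 = 1 + 1 + 0 + 0 + 0 + 0 + 0 + 0 = 2 ≡ 0 (mod 2).
  s_3 = 0 + 1 + 0 + 0 + 1 + 1 + 0 + 0 = 3 ≡ 1 (mod 2).
  s_4 = 1 + 1 + 1 + 0 + 0 + 1 + 0 + 0 = 4 ≡ 0 (mod 2).
s = (1, 0, 1, 0)^T — this equals column 10 of H (binary 1010), so error is at position 10.
Correct: flip bit 10 of r = 101110010110000 to get c = 101110010010000.


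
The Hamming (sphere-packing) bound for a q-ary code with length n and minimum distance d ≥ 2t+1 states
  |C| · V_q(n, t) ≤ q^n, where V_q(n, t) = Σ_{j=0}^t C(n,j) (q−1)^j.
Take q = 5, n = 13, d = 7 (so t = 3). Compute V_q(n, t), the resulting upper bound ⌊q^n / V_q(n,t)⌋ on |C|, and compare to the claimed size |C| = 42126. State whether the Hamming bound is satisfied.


V_q(n, t) = 19605, q^n = 1220703125, Hamming bound = 62264, |C| = 42126 ≤ bound (satisfied).

Step 1: Compute V_q(n, t) = Σ_{j=0}^3 C(n, j) (q−1)^j.
  j = 0: C(13,0)·(4)^0 = 1·1 = 1.
  j = 1: C(13,1)·(4)^1 = 13·4 = 52.
  j = 2: C(13,2)·(4)^2 = 78·16 = 1248.
  j = 3: C(13,3)·(4)^3 = 286·64 = 18304.
  V_q(n, t) = 1 + 52 + 1248 + 18304 = 19605.
Step 2: q^n = 5^13 = 1220703125.
Step 3: Hamming bound ⌊q^n / V_q(n,t)⌋ = ⌊1220703125/19605⌋ = 62264.
Step 4: Compare |C| = 42126 to 62264: satisfied.
The claimed |C| lies below the Hamming bound.


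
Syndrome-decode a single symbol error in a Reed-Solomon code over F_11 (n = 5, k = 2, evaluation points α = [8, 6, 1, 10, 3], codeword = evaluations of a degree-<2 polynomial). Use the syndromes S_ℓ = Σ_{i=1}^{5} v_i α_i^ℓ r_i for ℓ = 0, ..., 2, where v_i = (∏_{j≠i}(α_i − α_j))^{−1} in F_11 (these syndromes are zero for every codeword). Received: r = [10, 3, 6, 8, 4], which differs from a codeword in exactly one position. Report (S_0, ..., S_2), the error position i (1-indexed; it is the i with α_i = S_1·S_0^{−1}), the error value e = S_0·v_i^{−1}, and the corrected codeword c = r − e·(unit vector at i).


S = (9, 10, 5), error at position 2, error magnitude e = 2, c = [10, 1, 6, 8, 4].

Step 1: column multipliers v_i = (∏_{j≠i}(α_i − α_j))^{−1} mod 11.
  i = 1 (α = 8): (8−6)(8−1)(8−10)(8−3) = 2·7·(−2)·5 = −140 ≡ 3, so v_1 = 3^{−1} = 4 (mod 11).
  i = 2 (α = 6): (6−8)(6−1)(6−10)(6−3) = (−2)·5·(−4)·3 = 120 ≡ 10, so v_2 = 10^{−1} = 10 (mod 11).
  i = 3 (α = 1): (1−8)(1−6)(1−10)(1−3) = (−7)·(−5)·(−9)·(−2) = 630 ≡ 3, so v_3 = 3^{−1} = 4 (mod 11).
  i = 4 (α = 10): (10−8)(10−6)(10−1)(10−3) = 2·4·9·7 = 504 ≡ 9, so v_4 = 9^{−1} = 5 (mod 11).
  i = 5 (α = 3): (3−8)(3−6)(3−1)(3−10) = (−5)·(−3)·2·(−7) = −210 ≡ 10, so v_5 = 10^{−1} = 10 (mod 11).
  v = [4, 10, 4, 5, 10].
Step 2: syndromes of r = [10, 3, 6, 8, 4] (all sums mod 11).
  S_0 = Σ v_i r_i = 4·10 + 10·3 + 4·6 + 5·8 + 10·4 = 174 ≡ 9.
  S_1 = Σ v_i α_i r_i = 4·8·10 + 10·6·3 + 4·1·6 + 5·10·8 + 10·3·4 = 1044 ≡ 10.
  α_i^2 mod 11 = [9, 3, 1, 1, 9].
  S_2 = Σ v_i α_i^2 r_i = 4·9·10 + 10·3·3 + 4·1·6 + 5·1·8 + 10·9·4 = 874 ≡ 5.
  S = (9, 10, 5) ≠ 0, so r is not a codeword (an error is present).
Step 3: locate the error. For a single error e at position i, S_ℓ = v_i·e·α_i^ℓ, so α_err = S_1/S_0.
  S_0^{−1} = 9^{−1} = 5 (mod 11), so α_err = 10·5 = 50 ≡ 6 = α_2. Error position i = 2.
  Consistency check: S_2/S_1 = 5·10 = 50 ≡ 6 = α_err ✓ (single-error assumption holds).
Step 4: error magnitude e = S_0/v_2 = S_0·∏_{j≠2}(α_2 − α_j) = 9·10 = 90 ≡ 2 (mod 11).
Step 5: correct position 2: c_2 = r_2 − e = 3 − 2 ≡ 1 (mod 11). Hence c = [10, 1, 6, 8, 4].
  Check: interpolating c through the α_i gives m(x) = 7 + 10·x (degree < 2) with m(α_i) = c_i for every i, so c is indeed a codeword.


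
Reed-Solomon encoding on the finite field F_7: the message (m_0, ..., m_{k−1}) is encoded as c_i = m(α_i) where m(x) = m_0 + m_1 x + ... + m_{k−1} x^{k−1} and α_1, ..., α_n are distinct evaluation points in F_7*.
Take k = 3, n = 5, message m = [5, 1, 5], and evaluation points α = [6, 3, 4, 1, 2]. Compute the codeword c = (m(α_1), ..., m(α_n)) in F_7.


c = [2, 4, 5, 4, 6]

Message polynomial: m(x) = 5 + 1·x + 5·x^2 (mod 7).
For each evaluation point α_i, compute m(α_i) mod 7:
  α_1 = 6: Horner steps 5 → 3 → 2, so m(6) = 2.
  α_2 = 3: Horner steps 5 → 2 → 4, so m(3) = 4.
  α_3 = 4: Horner steps 5 → 0 → 5, so m(4) = 5.
  α_4 = 1: Horner steps 5 → 6 → 4, so m(1) = 4.
  α_5 = 2: Horner steps 5 → 4 → 6, so m(2) = 6.
Codeword c = [2, 4, 5, 4, 6] ∈ F_7^5.


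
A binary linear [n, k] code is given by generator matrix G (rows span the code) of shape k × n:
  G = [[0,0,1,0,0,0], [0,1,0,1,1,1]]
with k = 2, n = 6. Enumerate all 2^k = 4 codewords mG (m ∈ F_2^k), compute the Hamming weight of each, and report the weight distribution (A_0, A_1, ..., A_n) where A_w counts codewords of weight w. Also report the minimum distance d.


Weight distribution: A_0 = 1, A_1 = 1, A_4 = 1, A_5 = 1. Minimum distance d = 1.

Enumerate all 2^2 = 4 messages m ∈ F_2^2.
For each, compute codeword c = mG in F_2^6, then tally its weight.
  m = 00 → c = 000000, weight = 0.
  m = 10 → c = 001000, weight = 1.
  m = 01 → c = 010111, weight = 4.
  m = 11 → c = 011111, weight = 5.
Tally weights:
  weight 0: 1 codewords.
  weight 1: 1 codewords.
  weight 4: 1 codewords.
  weight 5: 1 codewords.
Minimum distance d = smallest w > 0 with A_w > 0 = 1.
Sanity: Σ A_w = 4 = 2^2 = 4 ✓.


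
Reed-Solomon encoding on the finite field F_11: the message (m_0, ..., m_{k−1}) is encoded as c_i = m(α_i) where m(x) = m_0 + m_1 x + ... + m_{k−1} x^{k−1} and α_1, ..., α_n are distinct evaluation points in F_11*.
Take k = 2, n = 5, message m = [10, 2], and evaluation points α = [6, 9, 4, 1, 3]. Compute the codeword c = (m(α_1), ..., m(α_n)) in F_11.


c = [0, 6, 7, 1, 5]

Message polynomial: m(x) = 10 + 2·x (mod 11).
For each evaluation point α_i, compute m(α_i) mod 11:
  α_1 = 6: Horner steps 2 → 0, so m(6) = 0.
  α_2 = 9: Horner steps 2 → 6, so m(9) = 6.
  α_3 = 4: Horner steps 2 → 7, so m(4) = 7.
  α_4 = 1: Horner steps 2 → 1, so m(1) = 1.
  α_5 = 3: Horner steps 2 → 5, so m(3) = 5.
Codeword c = [0, 6, 7, 1, 5] ∈ F_11^5.


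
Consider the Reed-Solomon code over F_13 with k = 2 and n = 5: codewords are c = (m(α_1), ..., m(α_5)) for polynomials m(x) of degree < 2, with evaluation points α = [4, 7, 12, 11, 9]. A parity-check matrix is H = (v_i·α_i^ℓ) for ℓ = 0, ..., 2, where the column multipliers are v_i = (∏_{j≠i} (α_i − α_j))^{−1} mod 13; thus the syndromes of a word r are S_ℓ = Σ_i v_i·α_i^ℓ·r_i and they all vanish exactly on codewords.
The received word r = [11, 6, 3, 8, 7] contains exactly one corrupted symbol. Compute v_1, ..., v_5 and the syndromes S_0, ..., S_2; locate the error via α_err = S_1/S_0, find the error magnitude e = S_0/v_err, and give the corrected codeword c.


S = (9, 4, 9), error at position 3, error magnitude e = 1, c = [11, 6, 2, 8, 7].

Step 1: column multipliers v_i = (∏_{j≠i}(α_i − α_j))^{−1} mod 13.
  i = 1 (α = 4): (4−7)(4−12)(4−11)(4−9) = (−3)·(−8)·(−7)·(−5) = 840 ≡ 8, so v_1 = 8^{−1} = 5 (mod 13).
  i = 2 (α = 7): (7−4)(7−12)(7−11)(7−9) = 3·(−5)·(−4)·(−2) = −120 ≡ 10, so v_2 = 10^{−1} = 4 (mod 13).
  i = 3 (α = 12): (12−4)(12−7)(12−11)(12−9) = 8·5·1·3 = 120 ≡ 3, so v_3 = 3^{−1} = 9 (mod 13).
  i = 4 (α = 11): (11−4)(11−7)(11−12)(11−9) = 7·4·(−1)·2 = −56 ≡ 9, so v_4 = 9^{−1} = 3 (mod 13).
  i = 5 (α = 9): (9−4)(9−7)(9−12)(9−11) = 5·2·(−3)·(−2) = 60 ≡ 8, so v_5 = 8^{−1} = 5 (mod 13).
  v = [5, 4, 9, 3, 5].
Step 2: syndromes of r = [11, 6, 3, 8, 7] (all sums mod 13).
  S_0 = Σ v_i r_i = 5·11 + 4·6 + 9·3 + 3·8 + 5·7 = 165 ≡ 9.
  S_1 = Σ v_i α_i r_i = 5·4·11 + 4·7·6 + 9·12·3 + 3·11·8 + 5·9·7 = 1291 ≡ 4.
  α_i^2 mod 13 = [3, 10, 1, 4, 3].
  S_2 = Σ v_i α_i^2 r_i = 5·3·11 + 4·10·6 + 9·1·3 + 3·4·8 + 5·3·7 = 633 ≡ 9.
  S = (9, 4, 9) ≠ 0, so r is not a codeword (an error is present).
Step 3: locate the error. For a single error e at position i, S_ℓ = v_i·e·α_i^ℓ, so α_err = S_1/S_0.
  S_0^{−1} = 9^{−1} = 3 (mod 13), so α_err = 4·3 = 12 ≡ 12 = α_3. Error position i = 3.
  Consistency check: S_2/S_1 = 9·10 = 90 ≡ 12 = α_err ✓ (single-error assumption holds).
Step 4: error magnitude e = S_0/v_3 = S_0·∏_{j≠3}(α_3 − α_j) = 9·3 = 27 ≡ 1 (mod 13).
Step 5: correct position 3: c_3 = r_3 − e = 3 − 1 ≡ 2 (mod 13). Hence c = [11, 6, 2, 8, 7].
  Check: interpolating c through the α_i gives m(x) = 9 + 7·x (degree < 2) with m(α_i) = c_i for every i, so c is indeed a codeword.


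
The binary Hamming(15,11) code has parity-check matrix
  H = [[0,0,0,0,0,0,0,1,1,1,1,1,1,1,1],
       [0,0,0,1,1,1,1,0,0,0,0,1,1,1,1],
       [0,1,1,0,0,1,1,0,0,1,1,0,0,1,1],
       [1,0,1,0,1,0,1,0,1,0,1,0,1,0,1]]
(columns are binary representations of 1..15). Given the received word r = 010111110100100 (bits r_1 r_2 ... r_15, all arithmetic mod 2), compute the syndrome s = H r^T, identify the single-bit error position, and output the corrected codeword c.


s = (1, 1, 0, 1)^T, error position = 13, corrected codeword c = 010111110100000

Compute s = H r^T mod 2 one row at a time:
  s_1 = 1 + 0 + 1 + 0 + 0 + 1 + 0 + 0 = 3 ≡ 1 (mod 2).
  s_2 = 1 + 1 + 1 + 1 + 0 + 1 + 0 + 0 = 5 ≡ 1 (mod 2).
  s_3 = 1 + 0 + 1 + 1 + 1 + 0 + 0 + 0 = 4 ≡ 0 (mod 2).
  s_4 = 0 + 0 + 1 + 1 + 0 + 0 + 1 + 0 = 3 ≡ 1 (mod 2).
s = (1, 1, 0, 1)^T — this equals column 13 of H (binary 1101), so error is at position 13.
Correct: flip bit 13 of r = 010111110100100 to get c = 010111110100000.


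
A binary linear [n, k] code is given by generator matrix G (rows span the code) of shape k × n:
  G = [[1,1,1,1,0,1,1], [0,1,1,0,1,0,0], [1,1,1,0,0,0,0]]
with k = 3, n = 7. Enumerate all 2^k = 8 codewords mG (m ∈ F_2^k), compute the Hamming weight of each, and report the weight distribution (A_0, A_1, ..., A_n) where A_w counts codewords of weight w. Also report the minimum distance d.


Weight distribution: A_0 = 1, A_2 = 1, A_3 = 3, A_5 = 1, A_6 = 2. Minimum distance d = 2.

Enumerate all 2^3 = 8 messages m ∈ F_2^3.
For each, compute codeword c = mG in F_2^7, then tally its weight.
  m = 000 → c = 0000000, weight = 0.
  m = 100 → c = 1111011, weight = 6.
  m = 010 → c = 0110100, weight = 3.
  m = 110 → c = 1001111, weight = 5.
  m = 001 → c = 1110000, weight = 3.
  m = 101 → c = 0001011, weight = 3.
  m = 011 → c = 1000100, weight = 2.
  m = 111 → c = 0111111, weight = 6.
Tally weights:
  weight 0: 1 codewords.
  weight 2: 1 codewords.
  weight 3: 3 codewords.
  weight 5: 1 codewords.
  weight 6: 2 codewords.
Minimum distance d = smallest w > 0 with A_w > 0 = 2.
Sanity: Σ A_w = 8 = 2^3 = 8 ✓.


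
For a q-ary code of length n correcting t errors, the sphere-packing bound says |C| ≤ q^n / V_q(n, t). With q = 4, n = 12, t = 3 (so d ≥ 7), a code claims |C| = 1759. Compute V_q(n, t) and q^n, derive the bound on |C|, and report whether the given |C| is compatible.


V_q(n, t) = 6571, q^n = 16777216, Hamming bound = 2553, |C| = 1759 ≤ bound (satisfied).

Step 1: Compute V_q(n, t) = Σ_{j=0}^3 C(n, j) (q−1)^j.
  j = 0: C(12,0)·(3)^0 = 1·1 = 1.
  j = 1: C(12,1)·(3)^1 = 12·3 = 36.
  j = 2: C(12,2)·(3)^2 = 66·9 = 594.
  j = 3: C(12,3)·(3)^3 = 220·27 = 5940.
  V_q(n, t) = 1 + 36 + 594 + 5940 = 6571.
Step 2: q^n = 4^12 = 16777216.
Step 3: Hamming bound ⌊q^n / V_q(n,t)⌋ = ⌊16777216/6571⌋ = 2553.
Step 4: Compare |C| = 1759 to 2553: satisfied.
The claimed |C| lies below the Hamming bound.


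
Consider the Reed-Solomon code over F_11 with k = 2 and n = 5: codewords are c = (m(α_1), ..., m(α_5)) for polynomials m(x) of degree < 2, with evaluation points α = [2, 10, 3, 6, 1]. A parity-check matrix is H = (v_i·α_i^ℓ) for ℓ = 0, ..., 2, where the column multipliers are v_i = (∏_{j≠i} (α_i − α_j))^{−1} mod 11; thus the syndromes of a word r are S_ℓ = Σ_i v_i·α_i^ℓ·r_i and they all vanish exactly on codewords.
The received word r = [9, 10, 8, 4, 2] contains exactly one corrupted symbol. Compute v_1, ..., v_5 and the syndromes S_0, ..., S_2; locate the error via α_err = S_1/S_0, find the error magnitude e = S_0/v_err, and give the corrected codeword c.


S = (4, 1, 3), error at position 3, error magnitude e = 3, c = [9, 10, 5, 4, 2].

Step 1: column multipliers v_i = (∏_{j≠i}(α_i − α_j))^{−1} mod 11.
  i = 1 (α = 2): (2−10)(2−3)(2−6)(2−1) = (−8)·(−1)·(−4)·1 = −32 ≡ 1, so v_1 = 1^{−1} = 1 (mod 11).
  i = 2 (α = 10): (10−2)(10−3)(10−6)(10−1) = 8·7·4·9 = 2016 ≡ 3, so v_2 = 3^{−1} = 4 (mod 11).
  i = 3 (α = 3): (3−2)(3−10)(3−6)(3−1) = 1·(−7)·(−3)·2 = 42 ≡ 9, so v_3 = 9^{−1} = 5 (mod 11).
  i = 4 (α = 6): (6−2)(6−10)(6−3)(6−1) = 4·(−4)·3·5 = −240 ≡ 2, so v_4 = 2^{−1} = 6 (mod 11).
  i = 5 (α = 1): (1−2)(1−10)(1−3)(1−6) = (−1)·(−9)·(−2)·(−5) = 90 ≡ 2, so v_5 = 2^{−1} = 6 (mod 11).
  v = [1, 4, 5, 6, 6].
Step 2: syndromes of r = [9, 10, 8, 4, 2] (all sums mod 11).
  S_0 = Σ v_i r_i = 1·9 + 4·10 + 5·8 + 6·4 + 6·2 = 125 ≡ 4.
  S_1 = Σ v_i α_i r_i = 1·2·9 + 4·10·10 + 5·3·8 + 6·6·4 + 6·1·2 = 694 ≡ 1.
  α_i^2 mod 11 = [4, 1, 9, 3, 1].
  S_2 = Σ v_i α_i^2 r_i = 1·4·9 + 4·1·10 + 5·9·8 + 6·3·4 + 6·1·2 = 520 ≡ 3.
  S = (4, 1, 3) ≠ 0, so r is not a codeword (an error is present).
Step 3: locate the error. For a single error e at position i, S_ℓ = v_i·e·α_i^ℓ, so α_err = S_1/S_0.
  S_0^{−1} = 4^{−1} = 3 (mod 11), so α_err = 1·3 = 3 ≡ 3 = α_3. Error position i = 3.
  Consistency check: S_2/S_1 = 3·1 = 3 ≡ 3 = α_err ✓ (single-error assumption holds).
Step 4: error magnitude e = S_0/v_3 = S_0·∏_{j≠3}(α_3 − α_j) = 4·9 = 36 ≡ 3 (mod 11).
Step 5: correct position 3: c_3 = r_3 − e = 8 − 3 ≡ 5 (mod 11). Hence c = [9, 10, 5, 4, 2].
  Check: interpolating c through the α_i gives m(x) = 6 + 7·x (degree < 2) with m(α_i) = c_i for every i, so c is indeed a codeword.


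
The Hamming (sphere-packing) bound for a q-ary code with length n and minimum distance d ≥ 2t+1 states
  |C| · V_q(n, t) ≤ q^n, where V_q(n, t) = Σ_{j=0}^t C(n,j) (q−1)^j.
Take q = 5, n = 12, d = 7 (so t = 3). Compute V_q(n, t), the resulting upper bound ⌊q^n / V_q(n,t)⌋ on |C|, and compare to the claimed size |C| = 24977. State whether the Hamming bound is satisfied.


V_q(n, t) = 15185, q^n = 244140625, Hamming bound = 16077, |C| = 24977 > bound (violated).

Step 1: Compute V_q(n, t) = Σ_{j=0}^3 C(n, j) (q−1)^j.
  j = 0: C(12,0)·(4)^0 = 1·1 = 1.
  j = 1: C(12,1)·(4)^1 = 12·4 = 48.
  j = 2: C(12,2)·(4)^2 = 66·16 = 1056.
  j = 3: C(12,3)·(4)^3 = 220·64 = 14080.
  V_q(n, t) = 1 + 48 + 1056 + 14080 = 15185.
Step 2: q^n = 5^12 = 244140625.
Step 3: Hamming bound ⌊q^n / V_q(n,t)⌋ = ⌊244140625/15185⌋ = 16077.
Step 4: Compare |C| = 24977 to 16077: violated.
The claimed |C| lies above the Hamming bound, so no 5-ary code of length 12 with d ≥ 7 can have 24977 codewords.


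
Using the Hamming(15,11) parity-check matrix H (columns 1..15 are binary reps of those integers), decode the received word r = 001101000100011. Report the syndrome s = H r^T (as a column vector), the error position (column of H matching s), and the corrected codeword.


s = (1, 0, 1, 0)^T, error position = 10, corrected codeword c = 001101000000011

Compute s = H r^T mod 2 one row at a time:
  s_1 = 0 + 0 + 1 + 0 + 0 + 0 + 1 + 1 = 3 ≡ 1 (mod 2).
  s_2 = 1 + 0 + 1 + 0 + 0 + 0 + 1 + 1 = 4 ≡ 0 (mod 2).
  s_3 = 0 + 1 + 1 + 0 + 1 + 0 + 1 + 1 = 5 ≡ 1 (mod 2).
  s_4 = 0 + 1 + 0 + 0 + 0 + 0 + 0 + 1 = 2 ≡ 0 (mod 2).
s = (1, 0, 1, 0)^T — this equals column 10 of H (binary 1010), so error is at position 10.
Correct: flip bit 10 of r = 001101000100011 to get c = 001101000000011.


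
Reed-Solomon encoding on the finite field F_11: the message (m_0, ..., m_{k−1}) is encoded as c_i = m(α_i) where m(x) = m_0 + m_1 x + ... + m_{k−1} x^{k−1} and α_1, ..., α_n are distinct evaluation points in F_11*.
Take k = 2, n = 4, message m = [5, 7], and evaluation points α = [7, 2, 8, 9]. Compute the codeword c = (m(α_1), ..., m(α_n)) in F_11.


c = [10, 8, 6, 2]

Message polynomial: m(x) = 5 + 7·x (mod 11).
For each evaluation point α_i, compute m(α_i) mod 11:
  α_1 = 7: Horner steps 7 → 10, so m(7) = 10.
  α_2 = 2: Horner steps 7 → 8, so m(2) = 8.
  α_3 = 8: Horner steps 7 → 6, so m(8) = 6.
  α_4 = 9: Horner steps 7 → 2, so m(9) = 2.
Codeword c = [10, 8, 6, 2] ∈ F_11^4.


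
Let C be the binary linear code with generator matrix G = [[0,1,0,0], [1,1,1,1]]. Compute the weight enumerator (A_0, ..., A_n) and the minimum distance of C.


Weight distribution: A_0 = 1, A_1 = 1, A_3 = 1, A_4 = 1. Minimum distance d = 1.

Enumerate all 2^2 = 4 messages m ∈ F_2^2.
For each, compute codeword c = mG in F_2^4, then tally its weight.
  m = 00 → c = 0000, weight = 0.
  m = 10 → c = 0100, weight = 1.
  m = 01 → c = 1111, weight = 4.
  m = 11 → c = 1011, weight = 3.
Tally weights:
  weight 0: 1 codewords.
  weight 1: 1 codewords.
  weight 3: 1 codewords.
  weight 4: 1 codewords.
Minimum distance d = smallest w > 0 with A_w > 0 = 1.
Sanity: Σ A_w = 4 = 2^2 = 4 ✓.


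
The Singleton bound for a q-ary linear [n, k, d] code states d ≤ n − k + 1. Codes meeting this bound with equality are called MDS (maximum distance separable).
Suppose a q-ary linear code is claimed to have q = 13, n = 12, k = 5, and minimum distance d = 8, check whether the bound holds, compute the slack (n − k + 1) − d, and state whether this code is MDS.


Singleton RHS = n − k + 1 = 8, slack = 0, bound satisfied, MDS.

Singleton bound: d ≤ n − k + 1.
Here n = 12, k = 5, so n − k + 1 = 8.
Given d = 8, check d ≤ 8: YES.
Slack = (n − k + 1) − d = 0.
The code is MDS (slack = 0).
Description: the claimed parameters are [12, 5, 8]_13; such a code would be MDS (meets Singleton bound).


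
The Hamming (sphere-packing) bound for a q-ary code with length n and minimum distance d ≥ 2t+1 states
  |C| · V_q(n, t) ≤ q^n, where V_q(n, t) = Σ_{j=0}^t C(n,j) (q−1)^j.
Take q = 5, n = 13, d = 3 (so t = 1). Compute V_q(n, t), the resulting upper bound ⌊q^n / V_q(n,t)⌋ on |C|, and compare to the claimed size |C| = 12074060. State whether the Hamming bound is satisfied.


V_q(n, t) = 53, q^n = 1220703125, Hamming bound = 23032134, |C| = 12074060 ≤ bound (satisfied).

Step 1: Compute V_q(n, t) = Σ_{j=0}^1 C(n, j) (q−1)^j.
  j = 0: C(13,0)·(4)^0 = 1·1 = 1.
  j = 1: C(13,1)·(4)^1 = 13·4 = 52.
  V_q(n, t) = 1 + 52 = 53.
Step 2: q^n = 5^13 = 1220703125.
Step 3: Hamming bound ⌊q^n / V_q(n,t)⌋ = ⌊1220703125/53⌋ = 23032134.
Step 4: Compare |C| = 12074060 to 23032134: satisfied.
The claimed |C| lies below the Hamming bound.


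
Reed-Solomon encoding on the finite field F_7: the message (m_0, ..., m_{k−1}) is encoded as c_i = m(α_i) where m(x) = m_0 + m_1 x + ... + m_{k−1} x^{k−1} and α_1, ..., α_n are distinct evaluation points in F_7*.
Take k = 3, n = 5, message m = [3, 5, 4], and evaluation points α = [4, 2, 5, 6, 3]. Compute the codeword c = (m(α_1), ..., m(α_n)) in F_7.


c = [3, 1, 2, 2, 5]

Message polynomial: m(x) = 3 + 5·x + 4·x^2 (mod 7).
For each evaluation point α_i, compute m(α_i) mod 7:
  α_1 = 4: Horner steps 4 → 0 → 3, so m(4) = 3.
  α_2 = 2: Horner steps 4 → 6 → 1, so m(2) = 1.
  α_3 = 5: Horner steps 4 → 4 → 2, so m(5) = 2.
  α_4 = 6: Horner steps 4 → 1 → 2, so m(6) = 2.
  α_5 = 3: Horner steps 4 → 3 → 5, so m(3) = 5.
Codeword c = [3, 1, 2, 2, 5] ∈ F_7^5.


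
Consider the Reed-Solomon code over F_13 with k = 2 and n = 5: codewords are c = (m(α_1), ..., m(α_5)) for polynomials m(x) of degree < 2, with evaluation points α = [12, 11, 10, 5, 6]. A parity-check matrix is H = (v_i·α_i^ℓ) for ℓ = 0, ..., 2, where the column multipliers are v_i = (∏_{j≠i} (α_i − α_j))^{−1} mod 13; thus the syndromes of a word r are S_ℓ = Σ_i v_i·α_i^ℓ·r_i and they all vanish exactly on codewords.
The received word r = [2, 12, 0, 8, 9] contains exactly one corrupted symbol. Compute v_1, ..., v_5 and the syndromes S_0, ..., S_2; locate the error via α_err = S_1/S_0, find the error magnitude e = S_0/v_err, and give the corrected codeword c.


S = (7, 12, 2), error at position 2, error magnitude e = 11, c = [2, 1, 0, 8, 9].

Step 1: column multipliers v_i = (∏_{j≠i}(α_i − α_j))^{−1} mod 13.
  i = 1 (α = 12): (12−11)(12−10)(12−5)(12−6) = 1·2·7·6 = 84 ≡ 6, so v_1 = 6^{−1} = 11 (mod 13).
  i = 2 (α = 11): (11−12)(11−10)(11−5)(11−6) = (−1)·1·6·5 = −30 ≡ 9, so v_2 = 9^{−1} = 3 (mod 13).
  i = 3 (α = 10): (10−12)(10−11)(10−5)(10−6) = (−2)·(−1)·5·4 = 40 ≡ 1, so v_3 = 1^{−1} = 1 (mod 13).
  i = 4 (α = 5): (5−12)(5−11)(5−10)(5−6) = (−7)·(−6)·(−5)·(−1) = 210 ≡ 2, so v_4 = 2^{−1} = 7 (mod 13).
  i = 5 (α = 6): (6−12)(6−11)(6−10)(6−5) = (−6)·(−5)·(−4)·1 = −120 ≡ 10, so v_5 = 10^{−1} = 4 (mod 13).
  v = [11, 3, 1, 7, 4].
Step 2: syndromes of r = [2, 12, 0, 8, 9] (all sums mod 13).
  S_0 = Σ v_i r_i = 11·2 + 3·12 + 1·0 + 7·8 + 4·9 = 150 ≡ 7.
  S_1 = Σ v_i α_i r_i = 11·12·2 + 3·11·12 + 1·10·0 + 7·5·8 + 4·6·9 = 1156 ≡ 12.
  α_i^2 mod 13 = [1, 4, 9, 12, 10].
  S_2 = Σ v_i α_i^2 r_i = 11·1·2 + 3·4·12 + 1·9·0 + 7·12·8 + 4·10·9 = 1198 ≡ 2.
  S = (7, 12, 2) ≠ 0, so r is not a codeword (an error is present).
Step 3: locate the error. For a single error e at position i, S_ℓ = v_i·e·α_i^ℓ, so α_err = S_1/S_0.
  S_0^{−1} = 7^{−1} = 2 (mod 13), so α_err = 12·2 = 24 ≡ 11 = α_2. Error position i = 2.
  Consistency check: S_2/S_1 = 2·12 = 24 ≡ 11 = α_err ✓ (single-error assumption holds).
Step 4: error magnitude e = S_0/v_2 = S_0·∏_{j≠2}(α_2 − α_j) = 7·9 = 63 ≡ 11 (mod 13).
Step 5: correct position 2: c_2 = r_2 − e = 12 − 11 ≡ 1 (mod 13). Hence c = [2, 1, 0, 8, 9].
  Check: interpolating c through the α_i gives m(x) = 3 + 1·x (degree < 2) with m(α_i) = c_i for every i, so c is indeed a codeword.


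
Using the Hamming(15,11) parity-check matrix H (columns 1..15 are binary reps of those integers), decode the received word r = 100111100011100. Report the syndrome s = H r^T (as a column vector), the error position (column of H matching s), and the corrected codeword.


s = (1, 0, 1, 1)^T, error position = 11, corrected codeword c = 100111100001100

Compute s = H r^T mod 2 one row at a time:
  s_1 = 0 + 0 + 0 + 1 + 1 + 1 + 0 + 0 = 3 ≡ 1 (mod 2).
  s_2 = 1 + 1 + 1 + 1 + 1 + 1 + 0 + 0 = 6 ≡ 0 (mod 2).
  s_3 = 0 + 0 + 1 + 1 + 0 + 1 + 0 + 0 = 3 ≡ 1 (mod 2).
  s_4 = 1 + 0 + 1 + 1 + 0 + 1 + 1 + 0 = 5 ≡ 1 (mod 2).
s = (1, 0, 1, 1)^T — this equals column 11 of H (binary 1011), so error is at position 11.
Correct: flip bit 11 of r = 100111100011100 to get c = 100111100001100.


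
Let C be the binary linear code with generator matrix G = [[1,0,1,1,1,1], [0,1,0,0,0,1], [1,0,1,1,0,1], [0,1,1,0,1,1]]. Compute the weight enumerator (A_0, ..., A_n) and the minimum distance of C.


Weight distribution: A_0 = 1, A_1 = 2, A_2 = 2, A_3 = 4, A_4 = 5, A_5 = 2. Minimum distance d = 1.

Enumerate all 2^4 = 16 messages m ∈ F_2^4.
For each, compute codeword c = mG in F_2^6, then tally its weight.
  m = 0000 → c = 000000, weight = 0.
  m = 1000 → c = 101111, weight = 5.
  m = 0100 → c = 010001, weight = 2.
  m = 1100 → c = 111110, weight = 5.
  m = 0010 → c = 101101, weight = 4.
  m = 1010 → c = 000010, weight = 1.
  m = 0110 → c = 111100, weight = 4.
  m = 1110 → c = 010011, weight = 3.
  m = 0001 → c = 011011, weight = 4.
  m = 1001 → c = 110100, weight = 3.
  m = 0101 → c = 001010, weight = 2.
  m = 1101 → c = 100101, weight = 3.
  m = 0011 → c = 110110, weight = 4.
  m = 1011 → c = 011001, weight = 3.
  m = 0111 → c = 100111, weight = 4.
  m = 1111 → c = 001000, weight = 1.
Tally weights:
  weight 0: 1 codewords.
  weight 1: 2 codewords.
  weight 2: 2 codewords.
  weight 3: 4 codewords.
  weight 4: 5 codewords.
  weight 5: 2 codewords.
Minimum distance d = smallest w > 0 with A_w > 0 = 1.
Sanity: Σ A_w = 16 = 2^4 = 16 ✓.


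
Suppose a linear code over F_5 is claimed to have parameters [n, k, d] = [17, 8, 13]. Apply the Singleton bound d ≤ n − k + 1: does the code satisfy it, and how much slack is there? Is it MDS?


Singleton RHS = n − k + 1 = 10, slack = -3, bound violated (no such code; not MDS).

Singleton bound: d ≤ n − k + 1.
Here n = 17, k = 8, so n − k + 1 = 10.
Given d = 13, check d ≤ 10: NO.
Slack = (n − k + 1) − d = -3.
The slack is negative: d = 13 exceeds n − k + 1 = 10 by 3, so the Singleton bound is violated and no linear [17, 8, 13]_5 code can exist. In particular it is not MDS (MDS requires d = n − k + 1 exactly).
Description: the claimed parameters are [17, 8, 13]_5; such a code would be impossible (violates the Singleton bound).


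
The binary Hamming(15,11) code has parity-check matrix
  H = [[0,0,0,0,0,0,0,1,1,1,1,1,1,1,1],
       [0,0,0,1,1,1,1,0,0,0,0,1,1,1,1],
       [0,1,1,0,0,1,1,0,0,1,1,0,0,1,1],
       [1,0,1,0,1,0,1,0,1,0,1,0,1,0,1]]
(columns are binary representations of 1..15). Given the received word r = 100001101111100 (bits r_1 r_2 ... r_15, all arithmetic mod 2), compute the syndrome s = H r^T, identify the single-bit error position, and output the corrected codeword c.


s = (1, 0, 0, 1)^T, error position = 9, corrected codeword c = 100001100111100

Compute s = H r^T mod 2 one row at a time:
  s_1 = 0 + 1 + 1 + 1 + 1 + 1 + 0 + 0 = 5 ≡ 1 (mod 2).
  s_2 = 0 + 0 + 1 + 1 + 1 + 1 + 0 + 0 = 4 ≡ 0 (mod 2).
  s_3 = 0 + 0 + 1 + 1 + 1 + 1 + 0 + 0 = 4 ≡ 0 (mod 2).
  s_4 = 1 + 0 + 0 + 1 + 1 + 1 + 1 + 0 = 5 ≡ 1 (mod 2).
s = (1, 0, 0, 1)^T — this equals column 9 of H (binary 1001), so error is at position 9.
Correct: flip bit 9 of r = 100001101111100 to get c = 100001100111100.


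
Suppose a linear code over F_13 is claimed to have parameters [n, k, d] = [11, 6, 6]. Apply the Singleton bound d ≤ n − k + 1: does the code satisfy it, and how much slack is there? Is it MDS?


Singleton RHS = n − k + 1 = 6, slack = 0, bound satisfied, MDS.

Singleton bound: d ≤ n − k + 1.
Here n = 11, k = 6, so n − k + 1 = 6.
Given d = 6, check d ≤ 6: YES.
Slack = (n − k + 1) − d = 0.
The code is MDS (slack = 0).
Description: the claimed parameters are [11, 6, 6]_13; such a code would be MDS (meets Singleton bound).
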